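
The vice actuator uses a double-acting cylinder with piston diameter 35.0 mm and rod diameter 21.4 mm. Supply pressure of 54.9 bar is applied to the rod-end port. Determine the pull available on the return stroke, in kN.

F ≈ 3.31 kN

Rod-side annular area A_ann = π/4 × (35.0² − 21.4²) = 602.4 mm^2
On retraction the pressure acts on the annular area (bore minus rod).
F = P × A_ann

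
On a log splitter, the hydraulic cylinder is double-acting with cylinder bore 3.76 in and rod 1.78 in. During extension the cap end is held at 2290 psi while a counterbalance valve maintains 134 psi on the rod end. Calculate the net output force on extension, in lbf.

Cap-side area A_cap = π/4 × (3.76 in)² = 11.10 in^2
Rod-side annular area A_ann = π/4 × (3.76² − 1.78²) = 8.615 in^2
Net thrust = P_cap·A_cap − P_rod·A_ann = 25430 lbf − 1154 lbf

F ≈ 24300 lbf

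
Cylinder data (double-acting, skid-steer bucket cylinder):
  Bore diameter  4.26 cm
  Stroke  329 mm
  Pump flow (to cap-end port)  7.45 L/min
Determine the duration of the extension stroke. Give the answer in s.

Cap-side area A_cap = π/4 × (4.26 cm)² = 14.25 cm^2
Swept volume V = A × L; t = V / Q = A·L / Q

t ≈ 3.78 s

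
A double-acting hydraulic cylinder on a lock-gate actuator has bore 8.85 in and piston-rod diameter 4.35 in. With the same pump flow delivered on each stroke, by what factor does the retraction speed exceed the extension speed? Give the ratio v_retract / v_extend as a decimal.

Cap-side area A_cap = π/4 × (8.85 in)² = 61.51 in^2
Rod-side annular area A_ann = π/4 × (8.85² − 4.35²) = 46.65 in^2
For equal Q, v ∝ 1/A, so v_ret/v_ext = A_cap/A_ann.

v_ret/v_ext ≈ 1.32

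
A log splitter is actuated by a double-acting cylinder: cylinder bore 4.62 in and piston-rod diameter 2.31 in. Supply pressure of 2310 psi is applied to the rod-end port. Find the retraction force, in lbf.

Rod-side annular area A_ann = π/4 × (4.62² − 2.31²) = 12.57 in^2
On retraction the pressure acts on the annular area (bore minus rod).
F = P × A_ann

F ≈ 29000 lbf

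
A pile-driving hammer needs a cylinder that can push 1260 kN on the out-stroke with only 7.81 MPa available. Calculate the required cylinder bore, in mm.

D ≈ 453 mm

Extension force acts on the full piston face: F = P × (π/4)D².
D = √(4F / (πP)) = √(4 × 1260 kN / (π × 7.81 MPa))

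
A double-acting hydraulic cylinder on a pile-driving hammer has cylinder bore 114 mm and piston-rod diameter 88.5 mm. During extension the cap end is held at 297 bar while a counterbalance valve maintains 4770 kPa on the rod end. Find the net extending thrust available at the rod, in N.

Cap-side area A_cap = π/4 × (114 mm)² = 10210 mm^2
Rod-side annular area A_ann = π/4 × (114² − 88.5²) = 4056 mm^2
Net thrust = P_cap·A_cap − P_rod·A_ann = 3.031e5 N − 19350 N

F ≈ 2.84e5 N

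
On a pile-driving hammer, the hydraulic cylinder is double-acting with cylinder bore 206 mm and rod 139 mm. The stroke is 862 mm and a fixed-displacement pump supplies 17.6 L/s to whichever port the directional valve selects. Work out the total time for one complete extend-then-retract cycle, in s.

Cap-side area A_cap = π/4 × (206 mm)² = 33330 mm^2
Rod-side annular area A_ann = π/4 × (206² − 139²) = 18150 mm^2
t_ext = A_cap·L/Q = 1.632 s
t_ret = A_ann·L/Q = 0.8892 s
t_cycle = t_ext + t_ret

t ≈ 2.52 s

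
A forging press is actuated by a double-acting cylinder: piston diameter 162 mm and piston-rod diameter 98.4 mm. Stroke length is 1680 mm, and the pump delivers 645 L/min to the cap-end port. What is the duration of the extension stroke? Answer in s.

Cap-side area A_cap = π/4 × (162 mm)² = 20610 mm^2
Swept volume V = A × L; t = V / Q = A·L / Q

t ≈ 3.22 s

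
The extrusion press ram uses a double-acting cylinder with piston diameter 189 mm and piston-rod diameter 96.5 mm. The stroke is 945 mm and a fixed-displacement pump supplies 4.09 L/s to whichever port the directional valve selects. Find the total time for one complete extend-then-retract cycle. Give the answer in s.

Cap-side area A_cap = π/4 × (189 mm)² = 28060 mm^2
Rod-side annular area A_ann = π/4 × (189² − 96.5²) = 20740 mm^2
t_ext = A_cap·L/Q = 6.482 s
t_ret = A_ann·L/Q = 4.792 s
t_cycle = t_ext + t_ret

t ≈ 11.3 s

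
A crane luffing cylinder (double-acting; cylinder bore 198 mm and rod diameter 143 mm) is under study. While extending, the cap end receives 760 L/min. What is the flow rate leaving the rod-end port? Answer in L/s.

Q_out ≈ 6.06 L/s

Cap-side area A_cap = π/4 × (198 mm)² = 30790 mm^2
Rod-side annular area A_ann = π/4 × (198² − 143²) = 14730 mm^2
Piston speed v = Q_in/A_cap; rod-end outflow Q_out = v × A_ann = Q_in × A_ann/A_cap.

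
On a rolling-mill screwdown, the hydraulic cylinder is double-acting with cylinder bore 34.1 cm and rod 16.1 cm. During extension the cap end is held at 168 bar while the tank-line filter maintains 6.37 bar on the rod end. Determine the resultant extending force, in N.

F ≈ 1.49e6 N

Cap-side area A_cap = π/4 × (34.1 cm)² = 913.3 cm^2
Rod-side annular area A_ann = π/4 × (34.1² − 16.1²) = 709.7 cm^2
Net thrust = P_cap·A_cap − P_rod·A_ann = 1.534e6 N − 45210 N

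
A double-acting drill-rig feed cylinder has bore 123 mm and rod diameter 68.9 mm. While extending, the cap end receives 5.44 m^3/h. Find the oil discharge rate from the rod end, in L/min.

Cap-side area A_cap = π/4 × (123 mm)² = 11880 mm^2
Rod-side annular area A_ann = π/4 × (123² − 68.9²) = 8154 mm^2
Piston speed v = Q_in/A_cap; rod-end outflow Q_out = v × A_ann = Q_in × A_ann/A_cap.

Q_out ≈ 62.2 L/min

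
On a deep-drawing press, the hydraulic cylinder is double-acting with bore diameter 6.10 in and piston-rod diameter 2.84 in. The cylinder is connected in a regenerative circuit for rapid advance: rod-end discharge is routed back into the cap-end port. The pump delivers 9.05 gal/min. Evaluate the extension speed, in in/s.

v ≈ 5.50 in/s

In regeneration the rod-end outflow joins the pump flow into the cap end, so the net volume the pump must supply per unit advance equals the rod cross-section area.
Rod cross-section A_rod = π/4 × (2.84 in)² = 6.335 in^2
v = Q_pump / A_rod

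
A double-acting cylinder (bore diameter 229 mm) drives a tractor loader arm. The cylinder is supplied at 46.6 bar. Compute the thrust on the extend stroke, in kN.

F ≈ 192 kN

Cap-side area A_cap = π/4 × (229 mm)² = 41190 mm^2
F = P × A_cap = 46.6 bar × A_cap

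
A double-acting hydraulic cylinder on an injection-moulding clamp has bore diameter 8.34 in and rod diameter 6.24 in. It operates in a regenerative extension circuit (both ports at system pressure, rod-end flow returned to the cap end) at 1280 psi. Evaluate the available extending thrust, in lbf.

F ≈ 39100 lbf

With equal pressure on both faces, forces on the annular region cancel; the net push is pressure × rod cross-section.
Rod cross-section A_rod = π/4 × (6.24 in)² = 30.58 in^2
F = P × A_rod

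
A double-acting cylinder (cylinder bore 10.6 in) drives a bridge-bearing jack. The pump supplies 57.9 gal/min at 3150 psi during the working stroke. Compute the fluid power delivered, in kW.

Hydraulic power = P × Q

W ≈ 79.3 kW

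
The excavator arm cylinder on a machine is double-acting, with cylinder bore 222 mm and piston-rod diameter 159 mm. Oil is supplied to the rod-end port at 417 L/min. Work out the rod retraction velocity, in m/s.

v ≈ 0.369 m/s

Rod-side annular area A_ann = π/4 × (222² − 159²) = 18850 mm^2
Flow into the rod-end port fills the annular volume.
v = Q / A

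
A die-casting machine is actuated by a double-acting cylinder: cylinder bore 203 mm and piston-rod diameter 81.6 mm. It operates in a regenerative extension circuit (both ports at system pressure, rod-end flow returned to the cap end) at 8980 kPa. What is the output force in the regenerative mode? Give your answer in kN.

With equal pressure on both faces, forces on the annular region cancel; the net push is pressure × rod cross-section.
Rod cross-section A_rod = π/4 × (81.6 mm)² = 5230 mm^2
F = P × A_rod

F ≈ 47.0 kN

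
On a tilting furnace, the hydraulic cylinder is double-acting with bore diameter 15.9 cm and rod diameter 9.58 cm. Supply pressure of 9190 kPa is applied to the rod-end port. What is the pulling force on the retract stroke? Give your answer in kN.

F ≈ 116 kN

Rod-side annular area A_ann = π/4 × (15.9² − 9.58²) = 126.5 cm^2
On retraction the pressure acts on the annular area (bore minus rod).
F = P × A_ann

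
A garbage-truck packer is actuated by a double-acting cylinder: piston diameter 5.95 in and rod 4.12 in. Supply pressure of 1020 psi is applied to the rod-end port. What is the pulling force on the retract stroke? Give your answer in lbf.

Rod-side annular area A_ann = π/4 × (5.95² − 4.12²) = 14.47 in^2
On retraction the pressure acts on the annular area (bore minus rod).
F = P × A_ann

F ≈ 14800 lbf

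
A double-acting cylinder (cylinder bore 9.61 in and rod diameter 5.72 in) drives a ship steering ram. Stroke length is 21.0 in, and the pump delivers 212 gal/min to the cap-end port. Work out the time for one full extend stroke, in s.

Cap-side area A_cap = π/4 × (9.61 in)² = 72.53 in^2
Swept volume V = A × L; t = V / Q = A·L / Q

t ≈ 1.87 s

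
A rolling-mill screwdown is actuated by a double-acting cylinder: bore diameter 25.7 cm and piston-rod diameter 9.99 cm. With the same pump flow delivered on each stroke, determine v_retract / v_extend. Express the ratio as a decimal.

Cap-side area A_cap = π/4 × (25.7 cm)² = 518.7 cm^2
Rod-side annular area A_ann = π/4 × (25.7² − 9.99²) = 440.4 cm^2
For equal Q, v ∝ 1/A, so v_ret/v_ext = A_cap/A_ann.

v_ret/v_ext ≈ 1.18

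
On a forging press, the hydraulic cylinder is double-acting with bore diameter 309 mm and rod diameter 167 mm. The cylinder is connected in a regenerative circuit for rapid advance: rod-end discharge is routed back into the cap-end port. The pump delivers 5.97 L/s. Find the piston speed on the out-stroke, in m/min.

In regeneration the rod-end outflow joins the pump flow into the cap end, so the net volume the pump must supply per unit advance equals the rod cross-section area.
Rod cross-section A_rod = π/4 × (167 mm)² = 21900 mm^2
v = Q_pump / A_rod

v ≈ 16.4 m/min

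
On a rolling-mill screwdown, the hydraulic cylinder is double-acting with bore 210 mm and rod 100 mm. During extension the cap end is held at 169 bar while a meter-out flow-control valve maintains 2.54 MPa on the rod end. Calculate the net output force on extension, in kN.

Cap-side area A_cap = π/4 × (210 mm)² = 34640 mm^2
Rod-side annular area A_ann = π/4 × (210² − 100²) = 26780 mm^2
Net thrust = P_cap·A_cap − P_rod·A_ann = 585.3 kN − 68.03 kN

F ≈ 517 kN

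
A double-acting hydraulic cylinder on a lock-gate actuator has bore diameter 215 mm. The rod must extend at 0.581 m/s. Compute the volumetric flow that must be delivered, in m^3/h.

Q ≈ 75.9 m^3/h

Cap-side area A_cap = π/4 × (215 mm)² = 36310 mm^2
Q = A × v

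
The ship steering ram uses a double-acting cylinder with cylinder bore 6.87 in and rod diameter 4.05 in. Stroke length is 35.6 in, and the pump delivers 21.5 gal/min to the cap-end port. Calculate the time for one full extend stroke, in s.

Cap-side area A_cap = π/4 × (6.87 in)² = 37.07 in^2
Swept volume V = A × L; t = V / Q = A·L / Q

t ≈ 15.9 s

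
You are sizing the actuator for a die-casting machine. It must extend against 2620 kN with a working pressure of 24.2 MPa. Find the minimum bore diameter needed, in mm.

Extension force acts on the full piston face: F = P × (π/4)D².
D = √(4F / (πP)) = √(4 × 2620 kN / (π × 24.2 MPa))

D ≈ 371 mm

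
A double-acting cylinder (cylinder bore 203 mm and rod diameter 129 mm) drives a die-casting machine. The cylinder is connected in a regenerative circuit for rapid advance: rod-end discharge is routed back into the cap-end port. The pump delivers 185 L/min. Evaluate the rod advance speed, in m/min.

v ≈ 14.2 m/min

In regeneration the rod-end outflow joins the pump flow into the cap end, so the net volume the pump must supply per unit advance equals the rod cross-section area.
Rod cross-section A_rod = π/4 × (129 mm)² = 13070 mm^2
v = Q_pump / A_rod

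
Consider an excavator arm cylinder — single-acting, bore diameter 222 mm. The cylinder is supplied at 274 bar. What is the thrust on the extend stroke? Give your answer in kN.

F ≈ 1060 kN

Cap-side area A_cap = π/4 × (222 mm)² = 38710 mm^2
F = P × A_cap = 274 bar × A_cap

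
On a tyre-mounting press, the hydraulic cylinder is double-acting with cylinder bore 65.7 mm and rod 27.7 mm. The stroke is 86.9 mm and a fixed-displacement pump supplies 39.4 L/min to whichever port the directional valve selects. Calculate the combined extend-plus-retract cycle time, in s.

Cap-side area A_cap = π/4 × (65.7 mm)² = 3390 mm^2
Rod-side annular area A_ann = π/4 × (65.7² − 27.7²) = 2788 mm^2
t_ext = A_cap·L/Q = 0.4486 s
t_ret = A_ann·L/Q = 0.3689 s
t_cycle = t_ext + t_ret

t ≈ 0.818 s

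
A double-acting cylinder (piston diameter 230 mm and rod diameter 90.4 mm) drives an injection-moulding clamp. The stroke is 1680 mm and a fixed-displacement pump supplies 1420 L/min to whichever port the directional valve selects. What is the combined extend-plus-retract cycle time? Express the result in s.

t ≈ 5.44 s

Cap-side area A_cap = π/4 × (230 mm)² = 41550 mm^2
Rod-side annular area A_ann = π/4 × (230² − 90.4²) = 35130 mm^2
t_ext = A_cap·L/Q = 2.949 s
t_ret = A_ann·L/Q = 2.494 s
t_cycle = t_ext + t_ret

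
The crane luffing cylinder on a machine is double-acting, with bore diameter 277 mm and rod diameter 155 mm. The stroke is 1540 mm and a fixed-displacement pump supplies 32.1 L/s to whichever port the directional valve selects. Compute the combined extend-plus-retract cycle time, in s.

Cap-side area A_cap = π/4 × (277 mm)² = 60260 mm^2
Rod-side annular area A_ann = π/4 × (277² − 155²) = 41390 mm^2
t_ext = A_cap·L/Q = 2.891 s
t_ret = A_ann·L/Q = 1.986 s
t_cycle = t_ext + t_ret

t ≈ 4.88 s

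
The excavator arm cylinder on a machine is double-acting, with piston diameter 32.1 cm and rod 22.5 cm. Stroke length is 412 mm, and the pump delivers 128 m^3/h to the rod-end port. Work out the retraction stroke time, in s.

Rod-side annular area A_ann = π/4 × (32.1² − 22.5²) = 411.7 cm^2
Swept volume V = A × L; t = V / Q = A·L / Q

t ≈ 0.477 s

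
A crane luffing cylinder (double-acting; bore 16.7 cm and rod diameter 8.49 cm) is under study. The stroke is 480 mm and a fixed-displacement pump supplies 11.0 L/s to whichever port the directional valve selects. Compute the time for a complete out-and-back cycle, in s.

Cap-side area A_cap = π/4 × (16.7 cm)² = 219.0 cm^2
Rod-side annular area A_ann = π/4 × (16.7² − 8.49²) = 162.4 cm^2
t_ext = A_cap·L/Q = 0.9558 s
t_ret = A_ann·L/Q = 0.7088 s
t_cycle = t_ext + t_ret

t ≈ 1.66 s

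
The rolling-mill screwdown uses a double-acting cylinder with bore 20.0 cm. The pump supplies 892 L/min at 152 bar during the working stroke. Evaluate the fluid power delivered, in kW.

W ≈ 226 kW

Hydraulic power = P × Q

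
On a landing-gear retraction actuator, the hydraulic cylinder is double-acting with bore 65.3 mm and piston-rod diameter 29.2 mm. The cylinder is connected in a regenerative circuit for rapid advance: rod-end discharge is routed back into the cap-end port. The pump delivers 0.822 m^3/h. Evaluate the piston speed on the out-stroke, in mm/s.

v ≈ 341 mm/s

In regeneration the rod-end outflow joins the pump flow into the cap end, so the net volume the pump must supply per unit advance equals the rod cross-section area.
Rod cross-section A_rod = π/4 × (29.2 mm)² = 669.7 mm^2
v = Q_pump / A_rod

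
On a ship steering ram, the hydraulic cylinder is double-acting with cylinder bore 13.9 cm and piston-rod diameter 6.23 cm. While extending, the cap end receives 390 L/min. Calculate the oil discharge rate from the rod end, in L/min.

Q_out ≈ 312 L/min

Cap-side area A_cap = π/4 × (13.9 cm)² = 151.7 cm^2
Rod-side annular area A_ann = π/4 × (13.9² − 6.23²) = 121.3 cm^2
Piston speed v = Q_in/A_cap; rod-end outflow Q_out = v × A_ann = Q_in × A_ann/A_cap.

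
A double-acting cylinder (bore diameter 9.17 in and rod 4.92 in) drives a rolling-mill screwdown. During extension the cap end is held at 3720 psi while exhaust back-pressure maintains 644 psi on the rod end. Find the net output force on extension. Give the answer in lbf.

F ≈ 2.15e5 lbf

Cap-side area A_cap = π/4 × (9.17 in)² = 66.04 in^2
Rod-side annular area A_ann = π/4 × (9.17² − 4.92²) = 47.03 in^2
Net thrust = P_cap·A_cap − P_rod·A_ann = 2.457e5 lbf − 30290 lbf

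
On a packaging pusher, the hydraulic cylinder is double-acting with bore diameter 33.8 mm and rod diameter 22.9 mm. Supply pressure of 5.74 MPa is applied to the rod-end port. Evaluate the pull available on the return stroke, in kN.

F ≈ 2.79 kN

Rod-side annular area A_ann = π/4 × (33.8² − 22.9²) = 485.4 mm^2
On retraction the pressure acts on the annular area (bore minus rod).
F = P × A_ann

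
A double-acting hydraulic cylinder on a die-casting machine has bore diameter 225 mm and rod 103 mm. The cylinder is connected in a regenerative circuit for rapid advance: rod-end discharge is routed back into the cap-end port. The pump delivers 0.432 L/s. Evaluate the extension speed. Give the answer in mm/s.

In regeneration the rod-end outflow joins the pump flow into the cap end, so the net volume the pump must supply per unit advance equals the rod cross-section area.
Rod cross-section A_rod = π/4 × (103 mm)² = 8332 mm^2
v = Q_pump / A_rod

v ≈ 51.8 mm/s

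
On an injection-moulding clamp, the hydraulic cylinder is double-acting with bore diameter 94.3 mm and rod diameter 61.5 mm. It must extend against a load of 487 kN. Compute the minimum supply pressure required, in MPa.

Cap-side area A_cap = π/4 × (94.3 mm)² = 6984 mm^2
P = F / A = 487 kN / A

P ≈ 69.7 MPa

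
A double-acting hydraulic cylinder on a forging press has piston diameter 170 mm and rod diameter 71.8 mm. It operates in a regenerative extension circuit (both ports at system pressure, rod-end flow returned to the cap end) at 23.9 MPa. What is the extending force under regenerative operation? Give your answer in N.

F ≈ 96800 N

With equal pressure on both faces, forces on the annular region cancel; the net push is pressure × rod cross-section.
Rod cross-section A_rod = π/4 × (71.8 mm)² = 4049 mm^2
F = P × A_rod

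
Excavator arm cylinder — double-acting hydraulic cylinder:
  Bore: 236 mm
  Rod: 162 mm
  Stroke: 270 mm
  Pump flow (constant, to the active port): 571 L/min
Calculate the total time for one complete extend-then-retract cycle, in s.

Cap-side area A_cap = π/4 × (236 mm)² = 43740 mm^2
Rod-side annular area A_ann = π/4 × (236² − 162²) = 23130 mm^2
t_ext = A_cap·L/Q = 1.241 s
t_ret = A_ann·L/Q = 0.6563 s
t_cycle = t_ext + t_ret

t ≈ 1.90 s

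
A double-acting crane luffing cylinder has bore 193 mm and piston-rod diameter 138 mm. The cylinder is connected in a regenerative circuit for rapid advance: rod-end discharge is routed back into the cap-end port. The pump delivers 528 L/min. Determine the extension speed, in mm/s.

In regeneration the rod-end outflow joins the pump flow into the cap end, so the net volume the pump must supply per unit advance equals the rod cross-section area.
Rod cross-section A_rod = π/4 × (138 mm)² = 14960 mm^2
v = Q_pump / A_rod

v ≈ 588 mm/s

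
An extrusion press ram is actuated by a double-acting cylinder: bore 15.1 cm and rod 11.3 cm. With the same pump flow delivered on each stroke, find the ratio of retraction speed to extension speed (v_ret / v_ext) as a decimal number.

Cap-side area A_cap = π/4 × (15.1 cm)² = 179.1 cm^2
Rod-side annular area A_ann = π/4 × (15.1² − 11.3²) = 78.79 cm^2
For equal Q, v ∝ 1/A, so v_ret/v_ext = A_cap/A_ann.

v_ret/v_ext ≈ 2.27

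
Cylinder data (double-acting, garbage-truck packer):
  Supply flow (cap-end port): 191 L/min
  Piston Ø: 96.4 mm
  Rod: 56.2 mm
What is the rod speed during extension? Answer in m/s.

v ≈ 0.436 m/s

Cap-side area A_cap = π/4 × (96.4 mm)² = 7299 mm^2
v = Q / A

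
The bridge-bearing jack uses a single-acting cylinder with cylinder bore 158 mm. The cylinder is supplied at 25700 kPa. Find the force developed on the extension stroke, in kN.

F ≈ 504 kN

Cap-side area A_cap = π/4 × (158 mm)² = 19610 mm^2
F = P × A_cap = 25700 kPa × A_cap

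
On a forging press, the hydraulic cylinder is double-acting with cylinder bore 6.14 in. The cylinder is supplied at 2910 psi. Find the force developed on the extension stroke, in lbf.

Cap-side area A_cap = π/4 × (6.14 in)² = 29.61 in^2
F = P × A_cap = 2910 psi × A_cap

F ≈ 86200 lbf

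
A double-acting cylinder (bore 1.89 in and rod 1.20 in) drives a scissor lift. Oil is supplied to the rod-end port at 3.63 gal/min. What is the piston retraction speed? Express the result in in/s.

v ≈ 8.35 in/s

Rod-side annular area A_ann = π/4 × (1.89² − 1.20²) = 1.675 in^2
Flow into the rod-end port fills the annular volume.
v = Q / A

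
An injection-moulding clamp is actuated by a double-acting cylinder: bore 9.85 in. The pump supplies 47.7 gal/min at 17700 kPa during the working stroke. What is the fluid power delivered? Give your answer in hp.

Hydraulic power = P × Q

W ≈ 71.4 hp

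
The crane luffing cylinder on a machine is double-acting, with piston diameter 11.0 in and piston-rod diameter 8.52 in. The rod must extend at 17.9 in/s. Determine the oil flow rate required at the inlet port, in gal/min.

Q ≈ 442 gal/min

Cap-side area A_cap = π/4 × (11.0 in)² = 95.03 in^2
Q = A × v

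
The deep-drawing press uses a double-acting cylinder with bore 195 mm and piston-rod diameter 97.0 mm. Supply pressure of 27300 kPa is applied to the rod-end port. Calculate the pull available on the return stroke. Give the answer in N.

Rod-side annular area A_ann = π/4 × (195² − 97.0²) = 22470 mm^2
On retraction the pressure acts on the annular area (bore minus rod).
F = P × A_ann

F ≈ 6.14e5 N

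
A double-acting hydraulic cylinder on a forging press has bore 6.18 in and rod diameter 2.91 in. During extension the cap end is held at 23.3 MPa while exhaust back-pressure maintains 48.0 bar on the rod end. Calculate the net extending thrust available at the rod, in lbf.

F ≈ 85100 lbf

Cap-side area A_cap = π/4 × (6.18 in)² = 30.00 in^2
Rod-side annular area A_ann = π/4 × (6.18² − 2.91²) = 23.35 in^2
Net thrust = P_cap·A_cap − P_rod·A_ann = 1.014e5 lbf − 16250 lbf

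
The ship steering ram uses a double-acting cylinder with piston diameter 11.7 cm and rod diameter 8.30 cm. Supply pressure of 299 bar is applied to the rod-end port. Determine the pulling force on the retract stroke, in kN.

F ≈ 160 kN

Rod-side annular area A_ann = π/4 × (11.7² − 8.30²) = 53.41 cm^2
On retraction the pressure acts on the annular area (bore minus rod).
F = P × A_ann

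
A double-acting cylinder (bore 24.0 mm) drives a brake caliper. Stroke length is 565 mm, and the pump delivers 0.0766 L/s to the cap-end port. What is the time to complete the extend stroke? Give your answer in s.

Cap-side area A_cap = π/4 × (24.0 mm)² = 452.4 mm^2
Swept volume V = A × L; t = V / Q = A·L / Q

t ≈ 3.34 s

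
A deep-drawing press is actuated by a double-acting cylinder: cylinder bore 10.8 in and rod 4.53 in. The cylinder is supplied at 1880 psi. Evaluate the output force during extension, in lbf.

Cap-side area A_cap = π/4 × (10.8 in)² = 91.61 in^2
F = P × A_cap = 1880 psi × A_cap

F ≈ 1.72e5 lbf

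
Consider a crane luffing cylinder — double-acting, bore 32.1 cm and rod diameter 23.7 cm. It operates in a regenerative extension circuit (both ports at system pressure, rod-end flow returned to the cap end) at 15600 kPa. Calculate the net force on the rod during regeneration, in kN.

With equal pressure on both faces, forces on the annular region cancel; the net push is pressure × rod cross-section.
Rod cross-section A_rod = π/4 × (23.7 cm)² = 441.2 cm^2
F = P × A_rod

F ≈ 688 kN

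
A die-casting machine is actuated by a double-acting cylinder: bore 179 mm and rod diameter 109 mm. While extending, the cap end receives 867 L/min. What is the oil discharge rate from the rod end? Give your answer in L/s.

Cap-side area A_cap = π/4 × (179 mm)² = 25160 mm^2
Rod-side annular area A_ann = π/4 × (179² − 109²) = 15830 mm^2
Piston speed v = Q_in/A_cap; rod-end outflow Q_out = v × A_ann = Q_in × A_ann/A_cap.

Q_out ≈ 9.09 L/s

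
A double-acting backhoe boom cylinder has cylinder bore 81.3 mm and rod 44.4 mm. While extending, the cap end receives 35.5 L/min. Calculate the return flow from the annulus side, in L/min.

Q_out ≈ 24.9 L/min

Cap-side area A_cap = π/4 × (81.3 mm)² = 5191 mm^2
Rod-side annular area A_ann = π/4 × (81.3² − 44.4²) = 3643 mm^2
Piston speed v = Q_in/A_cap; rod-end outflow Q_out = v × A_ann = Q_in × A_ann/A_cap.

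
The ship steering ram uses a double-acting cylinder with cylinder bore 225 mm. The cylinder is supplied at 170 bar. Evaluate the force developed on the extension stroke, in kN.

F ≈ 676 kN

Cap-side area A_cap = π/4 × (225 mm)² = 39760 mm^2
F = P × A_cap = 170 bar × A_cap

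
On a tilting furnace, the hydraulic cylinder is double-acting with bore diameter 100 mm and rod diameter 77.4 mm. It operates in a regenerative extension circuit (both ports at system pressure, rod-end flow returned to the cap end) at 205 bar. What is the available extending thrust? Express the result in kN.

With equal pressure on both faces, forces on the annular region cancel; the net push is pressure × rod cross-section.
Rod cross-section A_rod = π/4 × (77.4 mm)² = 4705 mm^2
F = P × A_rod

F ≈ 96.5 kN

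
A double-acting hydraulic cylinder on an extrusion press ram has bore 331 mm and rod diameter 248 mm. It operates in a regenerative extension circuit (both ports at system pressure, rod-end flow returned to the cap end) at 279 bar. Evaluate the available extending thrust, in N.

With equal pressure on both faces, forces on the annular region cancel; the net push is pressure × rod cross-section.
Rod cross-section A_rod = π/4 × (248 mm)² = 48310 mm^2
F = P × A_rod

F ≈ 1.35e6 N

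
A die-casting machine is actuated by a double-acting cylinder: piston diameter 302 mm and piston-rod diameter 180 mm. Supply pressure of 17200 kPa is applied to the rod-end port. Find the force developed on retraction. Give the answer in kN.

F ≈ 794 kN

Rod-side annular area A_ann = π/4 × (302² − 180²) = 46180 mm^2
On retraction the pressure acts on the annular area (bore minus rod).
F = P × A_ann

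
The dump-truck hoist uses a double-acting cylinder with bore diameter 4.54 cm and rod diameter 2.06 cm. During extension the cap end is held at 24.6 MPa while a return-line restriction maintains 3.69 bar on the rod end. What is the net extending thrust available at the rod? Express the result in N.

F ≈ 39300 N

Cap-side area A_cap = π/4 × (4.54 cm)² = 16.19 cm^2
Rod-side annular area A_ann = π/4 × (4.54² − 2.06²) = 12.86 cm^2
Net thrust = P_cap·A_cap − P_rod·A_ann = 39820 N − 474.4 N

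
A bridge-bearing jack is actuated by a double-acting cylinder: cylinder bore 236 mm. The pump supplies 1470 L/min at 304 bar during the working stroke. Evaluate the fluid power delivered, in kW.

W ≈ 745 kW

Hydraulic power = P × Q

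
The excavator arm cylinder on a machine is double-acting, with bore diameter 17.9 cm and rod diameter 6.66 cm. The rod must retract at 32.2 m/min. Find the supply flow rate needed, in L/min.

Rod-side annular area A_ann = π/4 × (17.9² − 6.66²) = 216.8 cm^2
Q = A × v

Q ≈ 698 L/min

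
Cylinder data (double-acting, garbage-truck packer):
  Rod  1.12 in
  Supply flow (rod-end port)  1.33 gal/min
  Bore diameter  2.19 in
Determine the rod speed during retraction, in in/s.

v ≈ 1.84 in/s

Rod-side annular area A_ann = π/4 × (2.19² − 1.12²) = 2.782 in^2
Flow into the rod-end port fills the annular volume.
v = Q / A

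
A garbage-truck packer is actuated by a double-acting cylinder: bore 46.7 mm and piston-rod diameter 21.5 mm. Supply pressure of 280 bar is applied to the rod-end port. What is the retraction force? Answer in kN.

Rod-side annular area A_ann = π/4 × (46.7² − 21.5²) = 1350 mm^2
On retraction the pressure acts on the annular area (bore minus rod).
F = P × A_ann

F ≈ 37.8 kN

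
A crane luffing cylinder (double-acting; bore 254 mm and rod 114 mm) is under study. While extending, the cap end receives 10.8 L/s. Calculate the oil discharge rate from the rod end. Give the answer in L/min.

Q_out ≈ 517 L/min

Cap-side area A_cap = π/4 × (254 mm)² = 50670 mm^2
Rod-side annular area A_ann = π/4 × (254² − 114²) = 40460 mm^2
Piston speed v = Q_in/A_cap; rod-end outflow Q_out = v × A_ann = Q_in × A_ann/A_cap.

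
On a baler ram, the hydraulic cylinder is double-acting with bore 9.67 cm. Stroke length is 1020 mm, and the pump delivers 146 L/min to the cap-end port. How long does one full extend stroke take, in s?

Cap-side area A_cap = π/4 × (9.67 cm)² = 73.44 cm^2
Swept volume V = A × L; t = V / Q = A·L / Q

t ≈ 3.08 s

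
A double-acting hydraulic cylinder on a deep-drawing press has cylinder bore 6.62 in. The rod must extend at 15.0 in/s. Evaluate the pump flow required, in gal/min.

Q ≈ 134 gal/min

Cap-side area A_cap = π/4 × (6.62 in)² = 34.42 in^2
Q = A × v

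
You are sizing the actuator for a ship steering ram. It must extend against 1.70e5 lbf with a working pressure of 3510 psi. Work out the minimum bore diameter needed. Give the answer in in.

D ≈ 7.85 in

Extension force acts on the full piston face: F = P × (π/4)D².
D = √(4F / (πP)) = √(4 × 1.70e5 lbf / (π × 3510 psi))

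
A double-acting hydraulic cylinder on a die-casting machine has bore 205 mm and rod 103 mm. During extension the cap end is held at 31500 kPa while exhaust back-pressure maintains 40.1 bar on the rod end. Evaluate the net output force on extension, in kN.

F ≈ 941 kN

Cap-side area A_cap = π/4 × (205 mm)² = 33010 mm^2
Rod-side annular area A_ann = π/4 × (205² − 103²) = 24670 mm^2
Net thrust = P_cap·A_cap − P_rod·A_ann = 1040 kN − 98.94 kN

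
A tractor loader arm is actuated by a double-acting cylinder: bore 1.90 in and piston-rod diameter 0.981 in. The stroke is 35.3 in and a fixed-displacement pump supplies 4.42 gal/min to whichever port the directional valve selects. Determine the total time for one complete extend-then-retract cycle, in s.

t ≈ 10.2 s

Cap-side area A_cap = π/4 × (1.90 in)² = 2.835 in^2
Rod-side annular area A_ann = π/4 × (1.90² − 0.981²) = 2.079 in^2
t_ext = A_cap·L/Q = 5.882 s
t_ret = A_ann·L/Q = 4.314 s
t_cycle = t_ext + t_ret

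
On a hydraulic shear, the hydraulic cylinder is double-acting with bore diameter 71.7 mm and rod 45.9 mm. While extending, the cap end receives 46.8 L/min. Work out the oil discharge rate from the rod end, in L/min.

Q_out ≈ 27.6 L/min

Cap-side area A_cap = π/4 × (71.7 mm)² = 4038 mm^2
Rod-side annular area A_ann = π/4 × (71.7² − 45.9²) = 2383 mm^2
Piston speed v = Q_in/A_cap; rod-end outflow Q_out = v × A_ann = Q_in × A_ann/A_cap.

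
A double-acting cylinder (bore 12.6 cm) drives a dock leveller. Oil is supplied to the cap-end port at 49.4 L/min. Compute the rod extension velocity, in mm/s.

Cap-side area A_cap = π/4 × (12.6 cm)² = 124.7 cm^2
v = Q / A

v ≈ 66.0 mm/s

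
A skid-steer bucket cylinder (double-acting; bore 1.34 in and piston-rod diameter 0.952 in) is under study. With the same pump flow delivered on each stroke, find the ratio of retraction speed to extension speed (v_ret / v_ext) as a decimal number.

Cap-side area A_cap = π/4 × (1.34 in)² = 1.410 in^2
Rod-side annular area A_ann = π/4 × (1.34² − 0.952²) = 0.6985 in^2
For equal Q, v ∝ 1/A, so v_ret/v_ext = A_cap/A_ann.

v_ret/v_ext ≈ 2.02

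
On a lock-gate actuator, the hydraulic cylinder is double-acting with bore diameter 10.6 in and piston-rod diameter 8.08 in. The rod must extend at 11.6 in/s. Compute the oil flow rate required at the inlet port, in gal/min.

Cap-side area A_cap = π/4 × (10.6 in)² = 88.25 in^2
Q = A × v

Q ≈ 266 gal/min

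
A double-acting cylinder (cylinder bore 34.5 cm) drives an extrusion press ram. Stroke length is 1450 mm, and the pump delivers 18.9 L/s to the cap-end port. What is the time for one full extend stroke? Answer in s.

t ≈ 7.17 s

Cap-side area A_cap = π/4 × (34.5 cm)² = 934.8 cm^2
Swept volume V = A × L; t = V / Q = A·L / Q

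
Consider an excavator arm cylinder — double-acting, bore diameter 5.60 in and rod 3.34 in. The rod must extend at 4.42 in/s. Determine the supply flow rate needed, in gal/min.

Q ≈ 28.3 gal/min

Cap-side area A_cap = π/4 × (5.60 in)² = 24.63 in^2
Q = A × v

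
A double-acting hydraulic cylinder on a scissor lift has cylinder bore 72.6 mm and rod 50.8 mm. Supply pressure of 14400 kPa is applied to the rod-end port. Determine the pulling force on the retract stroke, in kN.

F ≈ 30.4 kN

Rod-side annular area A_ann = π/4 × (72.6² − 50.8²) = 2113 mm^2
On retraction the pressure acts on the annular area (bore minus rod).
F = P × A_ann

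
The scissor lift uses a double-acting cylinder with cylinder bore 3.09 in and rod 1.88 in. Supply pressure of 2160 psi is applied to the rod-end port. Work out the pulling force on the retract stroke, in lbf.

Rod-side annular area A_ann = π/4 × (3.09² − 1.88²) = 4.723 in^2
On retraction the pressure acts on the annular area (bore minus rod).
F = P × A_ann

F ≈ 10200 lbf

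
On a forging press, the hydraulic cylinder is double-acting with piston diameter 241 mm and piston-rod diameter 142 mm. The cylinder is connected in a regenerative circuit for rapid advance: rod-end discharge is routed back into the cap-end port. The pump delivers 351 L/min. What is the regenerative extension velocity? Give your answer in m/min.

In regeneration the rod-end outflow joins the pump flow into the cap end, so the net volume the pump must supply per unit advance equals the rod cross-section area.
Rod cross-section A_rod = π/4 × (142 mm)² = 15840 mm^2
v = Q_pump / A_rod

v ≈ 22.2 m/min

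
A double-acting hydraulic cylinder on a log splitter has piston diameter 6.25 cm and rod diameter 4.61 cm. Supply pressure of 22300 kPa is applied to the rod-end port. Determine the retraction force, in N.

Rod-side annular area A_ann = π/4 × (6.25² − 4.61²) = 13.99 cm^2
On retraction the pressure acts on the annular area (bore minus rod).
F = P × A_ann

F ≈ 31200 N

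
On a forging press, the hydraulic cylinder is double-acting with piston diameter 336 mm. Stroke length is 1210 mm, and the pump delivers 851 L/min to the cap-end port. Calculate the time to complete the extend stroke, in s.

Cap-side area A_cap = π/4 × (336 mm)² = 88670 mm^2
Swept volume V = A × L; t = V / Q = A·L / Q

t ≈ 7.56 s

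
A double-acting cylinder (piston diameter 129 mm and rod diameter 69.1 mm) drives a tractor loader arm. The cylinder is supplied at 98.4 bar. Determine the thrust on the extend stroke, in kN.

Cap-side area A_cap = π/4 × (129 mm)² = 13070 mm^2
F = P × A_cap = 98.4 bar × A_cap

F ≈ 129 kN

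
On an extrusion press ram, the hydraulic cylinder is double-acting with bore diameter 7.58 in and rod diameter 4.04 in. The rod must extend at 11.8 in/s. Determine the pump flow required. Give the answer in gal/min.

Q ≈ 138 gal/min

Cap-side area A_cap = π/4 × (7.58 in)² = 45.13 in^2
Q = A × v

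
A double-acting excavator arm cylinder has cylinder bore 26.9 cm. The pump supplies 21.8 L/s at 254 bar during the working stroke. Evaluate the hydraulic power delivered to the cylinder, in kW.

W ≈ 554 kW

Hydraulic power = P × Q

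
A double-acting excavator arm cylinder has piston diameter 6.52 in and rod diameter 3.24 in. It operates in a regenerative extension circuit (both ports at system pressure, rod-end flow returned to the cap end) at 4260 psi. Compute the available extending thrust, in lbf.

F ≈ 35100 lbf

With equal pressure on both faces, forces on the annular region cancel; the net push is pressure × rod cross-section.
Rod cross-section A_rod = π/4 × (3.24 in)² = 8.245 in^2
F = P × A_rod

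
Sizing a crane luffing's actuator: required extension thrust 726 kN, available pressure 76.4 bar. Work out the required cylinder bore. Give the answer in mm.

Extension force acts on the full piston face: F = P × (π/4)D².
D = √(4F / (πP)) = √(4 × 726 kN / (π × 76.4 bar))

D ≈ 348 mm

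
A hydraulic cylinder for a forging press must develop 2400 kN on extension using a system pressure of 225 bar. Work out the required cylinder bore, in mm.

D ≈ 369 mm

Extension force acts on the full piston face: F = P × (π/4)D².
D = √(4F / (πP)) = √(4 × 2400 kN / (π × 225 bar))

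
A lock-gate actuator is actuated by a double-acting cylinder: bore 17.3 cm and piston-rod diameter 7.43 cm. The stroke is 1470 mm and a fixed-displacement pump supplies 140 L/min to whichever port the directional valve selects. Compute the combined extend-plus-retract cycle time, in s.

Cap-side area A_cap = π/4 × (17.3 cm)² = 235.1 cm^2
Rod-side annular area A_ann = π/4 × (17.3² − 7.43²) = 191.7 cm^2
t_ext = A_cap·L/Q = 14.81 s
t_ret = A_ann·L/Q = 12.08 s
t_cycle = t_ext + t_ret

t ≈ 26.9 s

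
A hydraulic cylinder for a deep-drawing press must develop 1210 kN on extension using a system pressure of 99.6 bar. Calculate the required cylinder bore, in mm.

Extension force acts on the full piston face: F = P × (π/4)D².
D = √(4F / (πP)) = √(4 × 1210 kN / (π × 99.6 bar))

D ≈ 393 mm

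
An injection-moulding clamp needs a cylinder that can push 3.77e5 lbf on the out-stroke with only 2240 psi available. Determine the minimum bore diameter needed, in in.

D ≈ 14.6 in

Extension force acts on the full piston face: F = P × (π/4)D².
D = √(4F / (πP)) = √(4 × 3.77e5 lbf / (π × 2240 psi))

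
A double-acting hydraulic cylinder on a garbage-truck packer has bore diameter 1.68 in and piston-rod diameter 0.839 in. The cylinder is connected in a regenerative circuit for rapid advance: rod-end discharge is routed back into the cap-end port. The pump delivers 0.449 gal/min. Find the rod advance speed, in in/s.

In regeneration the rod-end outflow joins the pump flow into the cap end, so the net volume the pump must supply per unit advance equals the rod cross-section area.
Rod cross-section A_rod = π/4 × (0.839 in)² = 0.5529 in^2
v = Q_pump / A_rod

v ≈ 3.13 in/s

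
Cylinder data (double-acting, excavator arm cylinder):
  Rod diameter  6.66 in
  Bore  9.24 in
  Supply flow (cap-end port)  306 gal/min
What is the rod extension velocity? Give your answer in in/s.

v ≈ 17.6 in/s

Cap-side area A_cap = π/4 × (9.24 in)² = 67.06 in^2
v = Q / A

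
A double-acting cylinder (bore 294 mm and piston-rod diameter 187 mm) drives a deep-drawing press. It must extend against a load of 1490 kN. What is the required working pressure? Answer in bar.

P ≈ 219 bar

Cap-side area A_cap = π/4 × (294 mm)² = 67890 mm^2
P = F / A = 1490 kN / A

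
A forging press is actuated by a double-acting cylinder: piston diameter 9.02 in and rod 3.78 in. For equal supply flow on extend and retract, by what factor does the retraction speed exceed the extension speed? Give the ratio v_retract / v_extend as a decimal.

v_ret/v_ext ≈ 1.21

Cap-side area A_cap = π/4 × (9.02 in)² = 63.90 in^2
Rod-side annular area A_ann = π/4 × (9.02² − 3.78²) = 52.68 in^2
For equal Q, v ∝ 1/A, so v_ret/v_ext = A_cap/A_ann.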